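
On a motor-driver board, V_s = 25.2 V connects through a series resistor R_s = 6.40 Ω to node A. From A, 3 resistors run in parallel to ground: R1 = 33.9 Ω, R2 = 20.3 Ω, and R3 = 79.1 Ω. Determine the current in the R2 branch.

Combine the parallel branches: R_p = (1/33.9 + 1/20.3 + 1/79.1)⁻¹ = 10.94 Ω.
V_A = 25.2 × 10.94/17.34 = 15.90 V.
I(R2) = V_A / R2 = 15.90/20.3 = 0.7832 A.

I ≈ 0.783 A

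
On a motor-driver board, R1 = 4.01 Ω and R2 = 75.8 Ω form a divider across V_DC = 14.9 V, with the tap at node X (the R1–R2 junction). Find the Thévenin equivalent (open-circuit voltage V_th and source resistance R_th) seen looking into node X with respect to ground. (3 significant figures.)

V_th ≈ 14.2 V, R_th ≈ 3.81 Ω

V_th is the unloaded tap voltage: V_DC · R2/(R1+R2) = 14.9 × 0.9498 = 14.15 V.
With V_DC suppressed (replaced by a short), R_th = R1 ‖ R2 = (4.010 × 75.8)/(4.010 + 75.8) = 3.809 Ω.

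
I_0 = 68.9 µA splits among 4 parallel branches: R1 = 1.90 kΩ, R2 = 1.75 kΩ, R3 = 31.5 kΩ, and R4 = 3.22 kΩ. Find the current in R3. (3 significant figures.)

Conductances: ΣG = 1/1.90 + 1/1.75 + 1/31.5 + 1/3.22 = 1.440 (1/kΩ).
Current divider: I(R3) = I_0 · G_k/ΣG = 68.9 × (0.03175/1.440) = 68.9 × 0.02205 = 1.519 µA.

I ≈ 1.52 µA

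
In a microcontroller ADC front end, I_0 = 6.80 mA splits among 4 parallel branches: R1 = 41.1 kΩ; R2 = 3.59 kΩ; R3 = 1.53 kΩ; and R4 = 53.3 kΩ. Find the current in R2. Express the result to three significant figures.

Total conductance ΣG = 1/41.1 + 1/3.59 + 1/1.53 + 1/53.3 = 0.9752 (units of 1/kΩ).
By the current-divider rule, I = I_0 · G_k/ΣG = 6.80 × 0.2856 = 1.942 mA.

I ≈ 1.94 mA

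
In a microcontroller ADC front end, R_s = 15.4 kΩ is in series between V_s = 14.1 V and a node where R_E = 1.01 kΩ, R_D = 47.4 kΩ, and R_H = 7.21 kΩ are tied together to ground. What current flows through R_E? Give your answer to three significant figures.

Parallel bank: R_p = 1/(1/1.01 + 1/47.4 + 1/7.21) = 0.8696 kΩ.
Node voltage V_A = V_s · R_p/(R_s + R_p) = 14.1 × 0.05345 = 0.7537 V.
Branch current I = V_A/R_E = 0.7537/1.01 = 0.7462 mA.
(Equivalently: I_total = 0.8666 mA, then current-divider fraction G_k/ΣG = 0.8610.)

I ≈ 0.746 mA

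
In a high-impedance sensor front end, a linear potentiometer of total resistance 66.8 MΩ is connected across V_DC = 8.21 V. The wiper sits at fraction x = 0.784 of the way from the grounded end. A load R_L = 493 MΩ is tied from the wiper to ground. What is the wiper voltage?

V_out ≈ 6.29 V

Split the track: R_lower = x·R_p = 52.37 MΩ, R_upper = (1−x)·R_p = 14.43 MΩ.
(x·R_p) ‖ R_L = 47.34 MΩ.
V_out = 8.21 × 47.34/(14.43 + 47.34) = 6.292 V.
(Unloaded: V_out = x·V_DC = 6.44 V.)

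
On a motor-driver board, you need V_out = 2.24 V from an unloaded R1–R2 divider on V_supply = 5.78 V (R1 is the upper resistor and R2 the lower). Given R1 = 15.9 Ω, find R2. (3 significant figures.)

Required fraction k = V_out/V_supply = 0.3875.
So R2 = R1 · V_out/(V_supply − V_out) = 15.9 × 2.24/(5.78 − 2.24) = 15.9 × 0.6328 = 10.06 Ω.

R2 ≈ 10.1 Ω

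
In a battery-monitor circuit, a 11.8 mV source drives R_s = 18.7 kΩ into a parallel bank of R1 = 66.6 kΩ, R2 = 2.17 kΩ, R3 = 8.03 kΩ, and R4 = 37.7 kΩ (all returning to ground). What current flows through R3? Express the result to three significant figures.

Combine the parallel branches: R_p = (1/66.6 + 1/2.17 + 1/8.03 + 1/37.7)⁻¹ = 1.595 kΩ.
V_A by voltage divider: V_A = 11.8 × 1.595/(18.7 + 1.595) = 0.9274 mV.
I(R3) = V_A / R3 = 0.9274/8.03 = 0.1155 µA.

I ≈ 0.115 µA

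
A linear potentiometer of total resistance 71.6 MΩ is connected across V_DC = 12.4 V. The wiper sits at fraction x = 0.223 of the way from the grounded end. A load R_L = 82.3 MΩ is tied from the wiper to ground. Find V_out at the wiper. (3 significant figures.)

V_out ≈ 2.40 V

Lower segment x·R_p = 15.97 MΩ; upper segment (1−x)·R_p = 55.63 MΩ.
R_L loads the lower segment: effective lower R = 13.37 MΩ.
Loaded-divider output: V_out = 12.4 × 0.1938 = 2.403 V.
(Unloaded: V_out = x·V_DC = 2.77 V.)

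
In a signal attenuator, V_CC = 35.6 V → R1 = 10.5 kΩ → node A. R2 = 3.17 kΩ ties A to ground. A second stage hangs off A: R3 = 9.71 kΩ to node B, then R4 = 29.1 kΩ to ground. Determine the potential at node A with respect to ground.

V_A ≈ 7.77 V

Node A sees R2 in parallel with the series input of stage 2, R3 + R4 = 38.81 kΩ.
R2 ‖ (R3+R4) = 2.931 kΩ.
V_A = 35.6 × 2.931/(10.5 + 2.931) = 7.768 V.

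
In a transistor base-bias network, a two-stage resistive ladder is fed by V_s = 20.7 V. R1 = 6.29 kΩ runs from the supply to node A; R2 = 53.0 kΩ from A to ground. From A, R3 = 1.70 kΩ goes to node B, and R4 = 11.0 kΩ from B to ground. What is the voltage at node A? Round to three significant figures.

Node A sees R2 in parallel with the series input of stage 2, R3 + R4 = 12.70 kΩ.
R2 ‖ (R3+R4) = 10.25 kΩ.
So V_A = 20.7 × 0.6196 = 12.83 V.

V_A ≈ 12.8 V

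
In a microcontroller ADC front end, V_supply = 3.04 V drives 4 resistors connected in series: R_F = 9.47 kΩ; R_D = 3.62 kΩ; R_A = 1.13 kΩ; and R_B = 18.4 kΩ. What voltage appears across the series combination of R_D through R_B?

V ≈ 2.16 V

Total series resistance ΣR = 9.47 + 3.62 + 1.13 + 18.4 = 32.62 kΩ.
R_{R_D..R_B} = 3.62 + 1.13 + 18.4 = 23.15 kΩ.
Voltage divider: V = V_supply · (23.15 / 32.62) = 3.04 × 0.7097 = 2.157 V.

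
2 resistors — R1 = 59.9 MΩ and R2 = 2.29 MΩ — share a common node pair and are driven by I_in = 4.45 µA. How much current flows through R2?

I ≈ 4.29 µA

With just two branches, the current splits inversely with resistance.
I(R2) = 4.45 × 59.9/(59.9 + 2.29) = 4.45 × 0.9632 = 4.286 µA.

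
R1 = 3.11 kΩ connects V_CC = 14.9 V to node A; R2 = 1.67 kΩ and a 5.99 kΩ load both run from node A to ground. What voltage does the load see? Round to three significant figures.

The load sits in parallel with R2, giving an effective lower resistance R2' = R2·R_L/(R2+R_L) = 1.306 kΩ.
Now apply the divider: V_out = 14.9 × 0.2957 = 4.406 V.

V_out ≈ 4.41 V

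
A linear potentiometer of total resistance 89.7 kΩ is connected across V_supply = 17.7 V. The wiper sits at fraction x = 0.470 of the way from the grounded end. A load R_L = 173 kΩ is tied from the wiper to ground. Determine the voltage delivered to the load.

V_out ≈ 7.37 V

Split the track: R_lower = x·R_p = 42.16 kΩ, R_upper = (1−x)·R_p = 47.54 kΩ.
R_L loads the lower segment: effective lower R = 33.90 kΩ.
Then V_out = V_supply · 33.90/(47.54 + 33.90) = 7.367 V.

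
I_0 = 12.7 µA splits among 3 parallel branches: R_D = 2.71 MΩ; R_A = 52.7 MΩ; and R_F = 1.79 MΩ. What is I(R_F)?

Conductances: ΣG = 1/2.71 + 1/52.7 + 1/1.79 = 0.9466 (1/MΩ).
R_F takes the fraction G_k/ΣG = 0.5587/0.9466 = 0.5902, so I = 12.7 × 0.5902 = 7.495 µA.

I ≈ 7.49 µA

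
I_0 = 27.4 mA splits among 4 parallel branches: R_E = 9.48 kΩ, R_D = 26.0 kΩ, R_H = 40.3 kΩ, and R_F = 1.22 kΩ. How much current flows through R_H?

ΣG = 1/9.48 + 1/26.0 + 1/40.3 + 1/1.22 = 0.9884.
R_H takes the fraction G_k/ΣG = 0.02481/0.9884 = 0.02510, so I = 27.4 × 0.02510 = 0.6879 mA.

I ≈ 0.688 mA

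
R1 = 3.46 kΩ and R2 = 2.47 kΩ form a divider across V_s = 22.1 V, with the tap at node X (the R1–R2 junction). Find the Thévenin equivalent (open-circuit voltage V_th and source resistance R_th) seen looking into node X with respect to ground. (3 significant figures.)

With X open, the divider is unloaded: V_th = 22.1 × 2.47/5.930 = 9.205 V.
With V_s suppressed (replaced by a short), R_th = R1 ‖ R2 = (3.460 × 2.47)/(3.460 + 2.47) = 1.441 kΩ.

V_th ≈ 9.21 V, R_th ≈ 1.44 kΩ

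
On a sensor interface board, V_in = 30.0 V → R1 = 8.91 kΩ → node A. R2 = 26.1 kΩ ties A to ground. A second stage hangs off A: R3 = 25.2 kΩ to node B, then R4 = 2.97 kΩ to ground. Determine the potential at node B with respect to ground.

The second stage (R3 + R4 = 28.17 kΩ) loads node A in parallel with R2.
R2 ‖ (R3+R4) = 13.55 kΩ.
So V_A = 30.0 × 0.6033 = 18.10 V.
Then the unloaded second divider: V_B = V_A × R4/(R3+R4) = 18.10 × 0.1054 = 1.908 V.

V_B ≈ 1.91 V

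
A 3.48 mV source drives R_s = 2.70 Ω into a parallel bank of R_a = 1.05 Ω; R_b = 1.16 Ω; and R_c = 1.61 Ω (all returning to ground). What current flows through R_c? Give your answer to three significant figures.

Combine the parallel branches: R_p = (1/1.05 + 1/1.16 + 1/1.61)⁻¹ = 0.4106 Ω.
Node voltage V_A = V_CC · R_p/(R_s + R_p) = 3.48 × 0.1320 = 0.4593 mV.
Branch current I = V_A/R_c = 0.4593/1.61 = 0.2853 mA.

I ≈ 0.285 mA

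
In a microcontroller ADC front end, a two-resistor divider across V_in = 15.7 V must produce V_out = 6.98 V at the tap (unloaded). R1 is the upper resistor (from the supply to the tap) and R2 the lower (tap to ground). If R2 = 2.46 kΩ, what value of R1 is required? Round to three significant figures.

R1 ≈ 3.07 kΩ

Required fraction k = V_out/V_in = 0.4446.
Rearranging, R1 = R2·(1−k)/k = 2.46 × 1.249 = 3.073 kΩ.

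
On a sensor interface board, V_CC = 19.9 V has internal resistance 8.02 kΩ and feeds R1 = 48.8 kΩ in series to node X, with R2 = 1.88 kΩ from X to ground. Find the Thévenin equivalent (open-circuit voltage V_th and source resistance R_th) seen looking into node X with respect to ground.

V_th ≈ 0.637 V, R_th ≈ 1.82 kΩ

R1' = 8.02 + 48.8 = 56.82 kΩ (source resistance + R1).
With X open, the divider is unloaded: V_th = 19.9 × 1.88/58.70 = 0.6373 V.
With V_CC suppressed (replaced by a short), R_th = R1' ‖ R2 = (56.82 × 1.88)/(56.82 + 1.88) = 1.820 kΩ.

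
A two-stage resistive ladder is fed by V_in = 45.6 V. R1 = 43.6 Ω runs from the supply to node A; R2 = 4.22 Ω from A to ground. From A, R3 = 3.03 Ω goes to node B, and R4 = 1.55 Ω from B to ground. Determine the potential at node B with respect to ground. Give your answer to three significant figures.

V_B ≈ 0.740 V

The second stage (R3 + R4 = 4.580 Ω) loads node A in parallel with R2.
R2 ‖ (R3+R4) = 2.196 Ω.
So V_A = 45.6 × 0.04796 = 2.187 V.
Stage 2 is unloaded, so V_B = V_A · R4/(R3+R4) = 2.187 × 1.55/4.580 = 0.7401 V.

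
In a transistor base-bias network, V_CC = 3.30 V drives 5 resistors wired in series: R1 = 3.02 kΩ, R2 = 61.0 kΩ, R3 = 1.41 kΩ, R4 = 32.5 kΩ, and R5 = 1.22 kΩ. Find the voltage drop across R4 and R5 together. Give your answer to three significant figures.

V ≈ 1.12 V

Series total: ΣR = 3.02 + 61.0 + 1.41 + 32.5 + 1.22 = 99.15 kΩ.
R_{R4..R5} = 32.5 + 1.22 = 33.72 kΩ.
V = V_CC · R/ΣR = 3.30 × 0.3401 = 1.122 V.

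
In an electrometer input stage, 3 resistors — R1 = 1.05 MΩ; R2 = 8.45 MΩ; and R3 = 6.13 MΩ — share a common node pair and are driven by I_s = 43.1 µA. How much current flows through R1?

ΣG = 1/1.05 + 1/8.45 + 1/6.13 = 1.234.
R1 takes the fraction G_k/ΣG = 0.9524/1.234 = 0.7719, so I = 43.1 × 0.7719 = 33.27 µA.

I ≈ 33.3 µA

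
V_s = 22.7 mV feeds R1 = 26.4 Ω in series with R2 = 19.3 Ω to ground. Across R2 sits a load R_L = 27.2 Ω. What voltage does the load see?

V_out ≈ 6.80 mV

R2 ‖ R_L = (19.3 × 27.2)/(19.3 + 27.2) = 11.29 Ω.
Voltage divider with the loaded lower leg: V_out = 22.7 × 11.29/(26.4 + 11.29) = 22.7 × 0.2995 = 6.800 mV.
(Unloaded it would be 9.59 mV; the load pulls it down.)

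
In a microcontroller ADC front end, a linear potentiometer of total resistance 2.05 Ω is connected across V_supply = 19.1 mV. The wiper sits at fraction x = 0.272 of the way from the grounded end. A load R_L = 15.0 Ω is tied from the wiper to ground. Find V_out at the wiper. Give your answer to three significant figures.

V_out ≈ 5.06 mV

The pot divides into 1.492 Ω above the wiper and 0.5576 Ω below.
R_L loads the lower segment: effective lower R = 0.5376 Ω.
V_out = 19.1 × 0.5376/(1.492 + 0.5376) = 5.058 mV.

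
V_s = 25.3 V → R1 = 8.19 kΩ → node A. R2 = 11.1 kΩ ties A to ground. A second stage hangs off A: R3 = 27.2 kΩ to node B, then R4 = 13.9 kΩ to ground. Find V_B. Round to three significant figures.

V_B ≈ 4.42 V

Looking into the second stage from A: R3 + R4 = 41.10 kΩ appears in parallel with R2.
Effective lower resistance at A: R2 ‖ 41.10 = 8.740 kΩ.
V_A = 25.3 × 8.740/(8.19 + 8.740) = 13.06 V.
Then the unloaded second divider: V_B = V_A × R4/(R3+R4) = 13.06 × 0.3382 = 4.417 V.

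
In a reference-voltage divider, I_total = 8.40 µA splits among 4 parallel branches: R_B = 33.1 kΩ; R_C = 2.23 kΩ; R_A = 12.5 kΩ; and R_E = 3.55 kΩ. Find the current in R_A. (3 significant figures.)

ΣG = 1/33.1 + 1/2.23 + 1/12.5 + 1/3.55 = 0.8403.
R_A takes the fraction G_k/ΣG = 0.08000/0.8403 = 0.09520, so I = 8.40 × 0.09520 = 0.7997 µA.

I ≈ 0.800 µA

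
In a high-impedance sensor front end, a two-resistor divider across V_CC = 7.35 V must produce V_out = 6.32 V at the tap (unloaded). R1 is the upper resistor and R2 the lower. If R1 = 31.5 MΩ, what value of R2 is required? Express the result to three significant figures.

R2 ≈ 193 MΩ

V_out/V_CC = R2/(R1+R2) = 0.8599.
So R2 = R1 · V_out/(V_CC − V_out) = 31.5 × 6.32/(7.35 − 6.32) = 31.5 × 6.136 = 193.3 MΩ.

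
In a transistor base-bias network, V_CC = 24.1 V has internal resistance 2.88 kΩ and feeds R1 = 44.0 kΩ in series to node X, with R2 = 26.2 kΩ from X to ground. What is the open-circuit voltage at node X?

R1' = 2.88 + 44.0 = 46.88 kΩ (source resistance + R1).
Open-circuit (no load on X): V_th = V_CC · R2/(R1' + R2) = 24.1 × 26.2/(46.88 + 26.2) = 8.640 V.

V_th ≈ 8.64 V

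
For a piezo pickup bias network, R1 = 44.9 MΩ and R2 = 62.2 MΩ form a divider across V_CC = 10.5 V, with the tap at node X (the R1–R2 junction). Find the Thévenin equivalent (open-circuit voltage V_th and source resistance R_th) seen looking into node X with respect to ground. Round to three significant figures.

Open-circuit (no load on X): V_th = V_CC · R2/(R1 + R2) = 10.5 × 62.2/(44.90 + 62.2) = 6.098 V.
Zeroing V_CC shorts the top of R1 to ground, so R_th = R1 ‖ R2 = 26.08 MΩ.

V_th ≈ 6.10 V, R_th ≈ 26.1 MΩ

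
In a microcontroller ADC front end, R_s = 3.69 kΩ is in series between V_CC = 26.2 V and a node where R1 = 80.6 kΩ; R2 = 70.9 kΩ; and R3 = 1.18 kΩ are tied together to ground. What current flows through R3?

Equivalent of the parallel group: R_p = 1.144 kΩ.
Node voltage V_A = V_CC · R_p/(R_s + R_p) = 26.2 × 0.2367 = 6.201 V.
I(R3) = V_A / R3 = 6.201/1.18 = 5.255 mA.

I ≈ 5.26 mA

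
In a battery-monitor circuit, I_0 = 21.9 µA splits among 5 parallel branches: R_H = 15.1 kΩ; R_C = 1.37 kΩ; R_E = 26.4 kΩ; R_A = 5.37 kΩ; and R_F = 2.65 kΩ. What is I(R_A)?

I ≈ 2.92 µA

ΣG = 1/15.1 + 1/1.37 + 1/26.4 + 1/5.37 + 1/2.65 = 1.398.
By the current-divider rule, I = I_0 · G_k/ΣG = 21.9 × 0.1332 = 2.918 µA.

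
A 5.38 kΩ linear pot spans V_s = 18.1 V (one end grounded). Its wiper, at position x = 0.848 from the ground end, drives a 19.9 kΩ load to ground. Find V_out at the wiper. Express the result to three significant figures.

Lower segment x·R_p = 4.562 kΩ; upper segment (1−x)·R_p = 0.8178 kΩ.
Lower segment in parallel with the load: 4.562 ‖ 19.9 = 3.711 kΩ.
V_out = 18.1 × 3.711/(0.8178 + 3.711) = 14.83 V.

V_out ≈ 14.8 V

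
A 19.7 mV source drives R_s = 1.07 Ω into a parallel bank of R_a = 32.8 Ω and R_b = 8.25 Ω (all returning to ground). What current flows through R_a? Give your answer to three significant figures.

Combine the parallel branches: R_p = (1/32.8 + 1/8.25)⁻¹ = 6.592 Ω.
Node voltage V_A = V_CC · R_p/(R_s + R_p) = 19.7 × 0.8603 = 16.95 mV.
Branch current I = V_A/R_a = 16.95/32.8 = 0.5167 mA.

I ≈ 0.517 mA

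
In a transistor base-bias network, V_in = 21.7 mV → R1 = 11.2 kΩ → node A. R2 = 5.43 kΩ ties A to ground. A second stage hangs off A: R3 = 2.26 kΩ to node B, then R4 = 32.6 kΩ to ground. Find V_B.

V_B ≈ 6.00 mV

Looking into the second stage from A: R3 + R4 = 34.86 kΩ appears in parallel with R2.
R2 ‖ (R3+R4) = 4.698 kΩ.
So V_A = 21.7 × 0.2955 = 6.413 mV.
Stage 2 is unloaded, so V_B = V_A · R4/(R3+R4) = 6.413 × 32.6/34.86 = 5.997 mV.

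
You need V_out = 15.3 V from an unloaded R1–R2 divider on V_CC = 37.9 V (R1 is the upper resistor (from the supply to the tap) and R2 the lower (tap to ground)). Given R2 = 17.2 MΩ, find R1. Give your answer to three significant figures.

The divider ratio is R2/(R1+R2) = 15.3/37.9 = 0.4037.
R1 = R2·(1/k − 1) = 17.2 × 1.477 = 25.41 MΩ.

R1 ≈ 25.4 MΩ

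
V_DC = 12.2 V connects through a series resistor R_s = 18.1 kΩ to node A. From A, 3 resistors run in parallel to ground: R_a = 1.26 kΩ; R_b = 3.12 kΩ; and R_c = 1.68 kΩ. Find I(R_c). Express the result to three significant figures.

Parallel bank: R_p = 1/(1/1.26 + 1/3.12 + 1/1.68) = 0.5850 kΩ.
V_A by voltage divider: V_A = 12.2 × 0.5850/(18.1 + 0.5850) = 0.3820 V.
Branch current I = V_A/R_c = 0.3820/1.68 = 0.2274 mA.
(Check via current divider: I_total = 0.6529 mA; share G_k/ΣG = 0.3482 → same result.)

I ≈ 0.227 mA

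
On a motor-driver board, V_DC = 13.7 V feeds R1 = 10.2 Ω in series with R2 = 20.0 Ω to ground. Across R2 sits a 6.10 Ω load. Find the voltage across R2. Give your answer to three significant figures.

First combine the lower leg with the load: R2 ‖ R_L = 4.674 Ω.
Now apply the divider: V_out = 13.7 × 0.3143 = 4.305 V.

V_out ≈ 4.31 V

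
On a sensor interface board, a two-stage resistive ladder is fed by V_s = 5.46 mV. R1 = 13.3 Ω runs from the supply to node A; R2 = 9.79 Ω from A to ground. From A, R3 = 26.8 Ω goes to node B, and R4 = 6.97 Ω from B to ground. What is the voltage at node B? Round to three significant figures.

Looking into the second stage from A: R3 + R4 = 33.77 Ω appears in parallel with R2.
Effective lower resistance at A: R2 ‖ 33.77 = 7.590 Ω.
First divider: V_A = V_s · 7.590/(13.3 + 7.590) = 1.984 mV.
V_B = V_A × 0.2064 = 0.4094 mV.

V_B ≈ 0.409 mV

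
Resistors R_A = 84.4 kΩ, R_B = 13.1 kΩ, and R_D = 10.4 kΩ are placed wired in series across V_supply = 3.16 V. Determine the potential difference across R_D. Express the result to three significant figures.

ΣR = 84.4 + 13.1 + 10.4 = 107.9 kΩ.
V = V_supply · R/ΣR = 3.16 × 0.09639 = 0.3046 V.

V ≈ 0.305 V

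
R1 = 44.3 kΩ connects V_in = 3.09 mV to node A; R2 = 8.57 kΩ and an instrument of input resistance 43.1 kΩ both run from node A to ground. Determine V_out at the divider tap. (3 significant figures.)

V_out ≈ 0.429 mV

R2 ‖ R_L = (8.57 × 43.1)/(8.57 + 43.1) = 7.149 kΩ.
Now apply the divider: V_out = 3.09 × 0.1389 = 0.4293 mV.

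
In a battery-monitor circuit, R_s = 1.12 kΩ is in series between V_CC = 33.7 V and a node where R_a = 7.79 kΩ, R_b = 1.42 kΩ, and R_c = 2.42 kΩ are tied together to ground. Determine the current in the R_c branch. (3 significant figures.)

I ≈ 5.81 mA

Equivalent of the parallel group: R_p = 0.8027 kΩ.
V_A by voltage divider: V_A = 33.7 × 0.8027/(1.12 + 0.8027) = 14.07 V.
I(R_c) = V_A / R_c = 14.07/2.42 = 5.814 mA.
(Check via current divider: I_total = 17.53 mA; share G_k/ΣG = 0.3317 → same result.)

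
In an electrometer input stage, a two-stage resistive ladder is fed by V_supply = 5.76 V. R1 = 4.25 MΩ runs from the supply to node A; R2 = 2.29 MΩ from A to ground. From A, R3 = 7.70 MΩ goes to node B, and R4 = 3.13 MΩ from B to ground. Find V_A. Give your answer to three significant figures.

V_A ≈ 1.77 V

The second stage (R3 + R4 = 10.83 MΩ) loads node A in parallel with R2.
R2 ‖ (R3+R4) = 1.890 MΩ.
V_A = 5.76 × 1.890/(4.25 + 1.890) = 1.773 V.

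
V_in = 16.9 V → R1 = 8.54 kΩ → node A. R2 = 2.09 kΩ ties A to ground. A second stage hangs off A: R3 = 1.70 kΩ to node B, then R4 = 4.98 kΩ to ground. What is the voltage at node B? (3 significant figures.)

Looking into the second stage from A: R3 + R4 = 6.680 kΩ appears in parallel with R2.
Effective lower resistance at A: R2 ‖ 6.680 = 1.592 kΩ.
V_A = 16.9 × 1.592/(8.54 + 1.592) = 2.655 V.
Then the unloaded second divider: V_B = V_A × R4/(R3+R4) = 2.655 × 0.7455 = 1.980 V.

V_B ≈ 1.98 V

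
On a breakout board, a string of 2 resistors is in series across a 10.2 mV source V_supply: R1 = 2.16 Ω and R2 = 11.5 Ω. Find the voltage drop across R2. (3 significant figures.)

V ≈ 8.59 mV

Series total: ΣR = 2.16 + 11.5 = 13.66 Ω.
V = V_supply · R/ΣR = 10.2 × 0.8419 = 8.587 mV.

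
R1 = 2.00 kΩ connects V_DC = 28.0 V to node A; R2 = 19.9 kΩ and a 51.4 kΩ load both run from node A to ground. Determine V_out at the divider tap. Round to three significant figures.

V_out ≈ 24.6 V

First combine the lower leg with the load: R2 ‖ R_L = 14.35 kΩ.
Now apply the divider: V_out = 28.0 × 0.8776 = 24.57 V.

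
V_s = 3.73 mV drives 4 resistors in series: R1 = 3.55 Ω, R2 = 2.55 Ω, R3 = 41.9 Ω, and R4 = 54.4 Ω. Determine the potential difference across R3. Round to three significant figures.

V ≈ 1.53 mV

Series total: ΣR = 3.55 + 2.55 + 41.9 + 54.4 = 102.4 Ω.
By the voltage-divider rule, V = 3.73 × 41.90/102.4 = 1.526 mV.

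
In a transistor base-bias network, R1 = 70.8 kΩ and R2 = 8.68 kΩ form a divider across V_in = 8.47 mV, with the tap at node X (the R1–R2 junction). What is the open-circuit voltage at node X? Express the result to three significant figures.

V_th is the unloaded tap voltage: V_in · R2/(R1+R2) = 8.47 × 0.1092 = 0.9250 mV.

V_th ≈ 0.925 mV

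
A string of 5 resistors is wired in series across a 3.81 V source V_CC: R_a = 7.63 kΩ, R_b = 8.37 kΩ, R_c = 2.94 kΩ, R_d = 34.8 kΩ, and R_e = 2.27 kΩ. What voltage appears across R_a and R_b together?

ΣR = 7.63 + 8.37 + 2.94 + 34.8 + 2.27 = 56.01 kΩ.
R_{R_a..R_b} = 7.63 + 8.37 = 16.00 kΩ.
By the voltage-divider rule, V = 3.81 × 16.00/56.01 = 1.088 V.

V ≈ 1.09 V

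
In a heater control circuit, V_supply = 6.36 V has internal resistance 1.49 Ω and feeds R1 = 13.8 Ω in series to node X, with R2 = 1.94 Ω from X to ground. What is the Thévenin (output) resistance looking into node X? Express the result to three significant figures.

R1' = 1.49 + 13.8 = 15.29 Ω (source resistance + R1).
Looking into X with the source shorted: R_th = R1'·R2/(R1'+R2) = 15.29 × 1.94/17.23 = 1.722 Ω.

R_th ≈ 1.72 Ω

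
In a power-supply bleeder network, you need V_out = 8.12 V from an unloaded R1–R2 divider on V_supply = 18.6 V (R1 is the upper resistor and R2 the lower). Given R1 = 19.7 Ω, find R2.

R2 ≈ 15.3 Ω

V_out/V_supply = R2/(R1+R2) = 0.4366.
R2 = R1 · 0.4366/(1 − 0.4366) = 15.26 Ω.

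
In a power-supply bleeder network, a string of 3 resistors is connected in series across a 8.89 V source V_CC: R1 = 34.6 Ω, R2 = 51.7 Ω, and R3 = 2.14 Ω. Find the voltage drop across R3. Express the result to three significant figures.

Series total: ΣR = 34.6 + 51.7 + 2.14 = 88.44 Ω.
V = V_CC · R/ΣR = 8.89 × 0.02420 = 0.2151 V.

V ≈ 0.215 V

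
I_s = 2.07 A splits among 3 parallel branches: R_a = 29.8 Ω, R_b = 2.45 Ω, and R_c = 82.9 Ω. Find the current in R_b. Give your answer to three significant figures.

Total conductance ΣG = 1/29.8 + 1/2.45 + 1/82.9 = 0.4538 (units of 1/Ω).
Current divider: I(R_b) = I_s · G_k/ΣG = 2.07 × (0.4082/0.4538) = 2.07 × 0.8995 = 1.862 A.

I ≈ 1.86 A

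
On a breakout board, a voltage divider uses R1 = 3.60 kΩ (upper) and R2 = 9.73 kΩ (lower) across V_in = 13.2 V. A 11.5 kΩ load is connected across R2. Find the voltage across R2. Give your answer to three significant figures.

The load sits in parallel with R2, giving an effective lower resistance R2' = R2·R_L/(R2+R_L) = 5.271 kΩ.
Then V_out = V_in · R2'/(R1 + R2') = 13.2 × 5.271/8.871 = 7.843 V.

V_out ≈ 7.84 V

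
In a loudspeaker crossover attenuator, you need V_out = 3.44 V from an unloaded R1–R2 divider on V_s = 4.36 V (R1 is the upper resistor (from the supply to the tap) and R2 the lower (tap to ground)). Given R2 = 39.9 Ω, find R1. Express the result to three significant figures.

The divider ratio is R2/(R1+R2) = 3.44/4.36 = 0.7890.
Rearranging, R1 = R2·(1−k)/k = 39.9 × 0.2674 = 10.67 Ω.

R1 ≈ 10.7 Ω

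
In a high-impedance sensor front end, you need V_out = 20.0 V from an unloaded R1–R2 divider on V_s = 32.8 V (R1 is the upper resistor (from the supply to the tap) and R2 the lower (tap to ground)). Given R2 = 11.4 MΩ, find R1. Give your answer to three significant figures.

V_out/V_s = R2/(R1+R2) = 0.6098.
Rearranging, R1 = R2·(1−k)/k = 11.4 × 0.6400 = 7.296 MΩ.

R1 ≈ 7.30 MΩ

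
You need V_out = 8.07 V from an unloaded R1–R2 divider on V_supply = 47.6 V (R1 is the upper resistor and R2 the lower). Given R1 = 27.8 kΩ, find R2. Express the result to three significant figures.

R2 ≈ 5.68 kΩ

V_out/V_supply = R2/(R1+R2) = 0.1695.
Rearranging, R2 = R1·k/(1−k) = 27.8 × 0.2041 = 5.675 kΩ.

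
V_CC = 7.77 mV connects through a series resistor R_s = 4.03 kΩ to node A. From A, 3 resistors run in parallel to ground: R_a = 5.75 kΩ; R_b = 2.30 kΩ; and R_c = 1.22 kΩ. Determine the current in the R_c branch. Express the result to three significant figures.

I ≈ 0.943 µA

Equivalent of the parallel group: R_p = 0.7001 kΩ.
V_A = 7.77 × 0.7001/4.730 = 1.150 mV.
I(R_c) = V_A / R_c = 1.150/1.22 = 0.9427 µA.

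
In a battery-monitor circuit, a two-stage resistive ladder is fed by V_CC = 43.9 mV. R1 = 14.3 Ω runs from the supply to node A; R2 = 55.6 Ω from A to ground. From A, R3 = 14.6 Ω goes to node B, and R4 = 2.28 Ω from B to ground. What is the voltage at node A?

Looking into the second stage from A: R3 + R4 = 16.88 Ω appears in parallel with R2.
R2 ‖ (R3+R4) = 12.95 Ω.
So V_A = 43.9 × 0.4752 = 20.86 mV.

V_A ≈ 20.9 mV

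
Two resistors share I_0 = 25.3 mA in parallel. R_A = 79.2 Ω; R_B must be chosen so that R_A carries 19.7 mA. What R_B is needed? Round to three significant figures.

Two-branch current divider: I_A = I_0 · R_B/(R_A + R_B).
19.7/25.3 = R_B/(R_A + R_B) → R_B = R_A · (0.7787)/(1 − 0.7787) = 79.2 × 3.518 = 278.6 Ω.

R_B ≈ 279 Ω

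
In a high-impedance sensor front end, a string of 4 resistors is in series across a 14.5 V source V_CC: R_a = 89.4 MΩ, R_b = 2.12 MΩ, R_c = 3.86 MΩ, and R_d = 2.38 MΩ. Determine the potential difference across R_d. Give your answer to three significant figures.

V ≈ 0.353 V

Series total: ΣR = 89.4 + 2.12 + 3.86 + 2.38 = 97.76 MΩ.
By the voltage-divider rule, V = 14.5 × 2.380/97.76 = 0.3530 V.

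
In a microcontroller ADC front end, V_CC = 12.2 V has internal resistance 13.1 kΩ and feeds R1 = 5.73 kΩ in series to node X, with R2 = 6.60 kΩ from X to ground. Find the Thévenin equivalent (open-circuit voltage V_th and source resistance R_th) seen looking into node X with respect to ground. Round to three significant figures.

V_th ≈ 3.17 V, R_th ≈ 4.89 kΩ

R1' = 13.1 + 5.73 = 18.83 kΩ (source resistance + R1).
V_th is the unloaded tap voltage: V_CC · R2/(R1'+R2) = 12.2 × 0.2595 = 3.166 V.
Looking into X with the source shorted: R_th = R1'·R2/(R1'+R2) = 18.83 × 6.60/25.43 = 4.887 kΩ.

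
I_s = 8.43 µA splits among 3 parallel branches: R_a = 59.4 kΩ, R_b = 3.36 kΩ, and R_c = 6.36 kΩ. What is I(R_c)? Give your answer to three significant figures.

I ≈ 2.81 µA

ΣG = 1/59.4 + 1/3.36 + 1/6.36 = 0.4717.
Current divider: I(R_c) = I_s · G_k/ΣG = 8.43 × (0.1572/0.4717) = 8.43 × 0.3333 = 2.810 µA.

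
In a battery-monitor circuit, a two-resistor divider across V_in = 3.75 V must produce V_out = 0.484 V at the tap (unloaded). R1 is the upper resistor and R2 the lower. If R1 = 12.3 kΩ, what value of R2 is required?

R2 ≈ 1.82 kΩ

Required fraction k = V_out/V_in = 0.1291.
So R2 = R1 · V_out/(V_in − V_out) = 12.3 × 0.484/(3.75 − 0.484) = 12.3 × 0.1482 = 1.823 kΩ.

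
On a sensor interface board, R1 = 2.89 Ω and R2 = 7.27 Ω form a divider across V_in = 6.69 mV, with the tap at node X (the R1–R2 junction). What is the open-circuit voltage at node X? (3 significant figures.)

V_th ≈ 4.79 mV

V_th is the unloaded tap voltage: V_in · R2/(R1+R2) = 6.69 × 0.7156 = 4.787 mV.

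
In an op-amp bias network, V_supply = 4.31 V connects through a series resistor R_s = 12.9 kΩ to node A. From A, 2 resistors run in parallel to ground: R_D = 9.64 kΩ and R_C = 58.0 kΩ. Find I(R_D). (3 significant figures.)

Parallel bank: R_p = 1/(1/9.64 + 1/58.0) = 8.266 kΩ.
V_A by voltage divider: V_A = 4.31 × 8.266/(12.9 + 8.266) = 1.683 V.
Branch current I = V_A/R_D = 1.683/9.64 = 0.1746 mA.

I ≈ 0.175 mA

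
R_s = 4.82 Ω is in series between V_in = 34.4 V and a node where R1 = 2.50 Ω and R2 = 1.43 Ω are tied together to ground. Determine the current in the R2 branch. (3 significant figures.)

I ≈ 3.82 A

Equivalent of the parallel group: R_p = 0.9097 Ω.
V_A by voltage divider: V_A = 34.4 × 0.9097/(4.82 + 0.9097) = 5.462 V.
I(R2) = V_A / R2 = 5.462/1.43 = 3.819 A.
(Equivalently: I_total = 6.004 A, then current-divider fraction G_k/ΣG = 0.6361.)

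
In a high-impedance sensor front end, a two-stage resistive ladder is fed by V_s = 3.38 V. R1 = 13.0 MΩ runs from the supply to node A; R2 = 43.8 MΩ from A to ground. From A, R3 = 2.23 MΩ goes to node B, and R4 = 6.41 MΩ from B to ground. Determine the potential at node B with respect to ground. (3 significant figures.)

Node A sees R2 in parallel with the series input of stage 2, R3 + R4 = 8.640 MΩ.
Effective lower resistance at A: R2 ‖ 8.640 = 7.216 MΩ.
V_A = 3.38 × 7.216/(13.0 + 7.216) = 1.207 V.
Stage 2 is unloaded, so V_B = V_A · R4/(R3+R4) = 1.207 × 6.41/8.640 = 0.8951 V.

V_B ≈ 0.895 V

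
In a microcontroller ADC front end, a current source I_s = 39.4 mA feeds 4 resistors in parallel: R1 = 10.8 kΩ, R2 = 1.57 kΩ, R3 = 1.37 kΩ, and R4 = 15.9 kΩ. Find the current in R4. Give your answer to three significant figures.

ΣG = 1/10.8 + 1/1.57 + 1/1.37 + 1/15.9 = 1.522.
R4 takes the fraction G_k/ΣG = 0.06289/1.522 = 0.04131, so I = 39.4 × 0.04131 = 1.628 mA.

I ≈ 1.63 mA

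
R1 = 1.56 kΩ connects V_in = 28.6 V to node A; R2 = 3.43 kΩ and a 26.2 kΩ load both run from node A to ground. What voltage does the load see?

R2 ‖ R_L = (3.43 × 26.2)/(3.43 + 26.2) = 3.033 kΩ.
Then V_out = V_in · R2'/(R1 + R2') = 28.6 × 3.033/4.593 = 18.89 V.
(Unloaded it would be 19.7 V; the load pulls it down.)

V_out ≈ 18.9 V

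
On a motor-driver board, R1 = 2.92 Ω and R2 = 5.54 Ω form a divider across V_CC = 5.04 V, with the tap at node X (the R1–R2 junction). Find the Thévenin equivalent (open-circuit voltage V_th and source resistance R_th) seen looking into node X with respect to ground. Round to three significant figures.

V_th ≈ 3.30 V, R_th ≈ 1.91 Ω

Open-circuit (no load on X): V_th = V_CC · R2/(R1 + R2) = 5.04 × 5.54/(2.920 + 5.54) = 3.300 V.
Looking into X with the source shorted: R_th = R1·R2/(R1+R2) = 2.920 × 5.54/8.460 = 1.912 Ω.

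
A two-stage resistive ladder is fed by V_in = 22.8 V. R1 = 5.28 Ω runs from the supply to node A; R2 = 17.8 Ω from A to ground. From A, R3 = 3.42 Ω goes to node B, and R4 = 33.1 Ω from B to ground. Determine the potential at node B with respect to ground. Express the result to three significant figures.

Looking into the second stage from A: R3 + R4 = 36.52 Ω appears in parallel with R2.
R2 ‖ (R3+R4) = 11.97 Ω.
V_A = 22.8 × 11.97/(5.28 + 11.97) = 15.82 V.
Then the unloaded second divider: V_B = V_A × R4/(R3+R4) = 15.82 × 0.9064 = 14.34 V.

V_B ≈ 14.3 V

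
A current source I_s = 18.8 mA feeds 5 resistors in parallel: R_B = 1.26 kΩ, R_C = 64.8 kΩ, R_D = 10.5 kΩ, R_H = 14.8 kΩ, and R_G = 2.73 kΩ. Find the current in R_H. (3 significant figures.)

I ≈ 0.949 mA

Conductances: ΣG = 1/1.26 + 1/64.8 + 1/10.5 + 1/14.8 + 1/2.73 = 1.338 (1/kΩ).
By the current-divider rule, I = I_s · G_k/ΣG = 18.8 × 0.05049 = 0.9492 mA.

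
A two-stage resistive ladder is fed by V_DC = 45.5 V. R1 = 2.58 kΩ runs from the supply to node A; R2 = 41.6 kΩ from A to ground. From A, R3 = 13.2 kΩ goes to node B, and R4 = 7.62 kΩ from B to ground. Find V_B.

V_B ≈ 14.0 V

Looking into the second stage from A: R3 + R4 = 20.82 kΩ appears in parallel with R2.
R2 ‖ (R3+R4) = 13.88 kΩ.
So V_A = 45.5 × 0.8432 = 38.37 V.
Then the unloaded second divider: V_B = V_A × R4/(R3+R4) = 38.37 × 0.3660 = 14.04 V.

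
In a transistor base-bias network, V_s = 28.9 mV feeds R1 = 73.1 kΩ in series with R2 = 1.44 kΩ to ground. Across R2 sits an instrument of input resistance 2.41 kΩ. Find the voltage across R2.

V_out ≈ 0.352 mV

R2 ‖ R_L = (1.44 × 2.41)/(1.44 + 2.41) = 0.9014 kΩ.
Then V_out = V_s · R2'/(R1 + R2') = 28.9 × 0.9014/74.00 = 0.3520 mV.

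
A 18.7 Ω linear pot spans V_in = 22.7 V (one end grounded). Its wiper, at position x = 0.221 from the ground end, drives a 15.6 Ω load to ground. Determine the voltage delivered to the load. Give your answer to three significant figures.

Split the track: R_lower = x·R_p = 4.133 Ω, R_upper = (1−x)·R_p = 14.57 Ω.
Lower segment in parallel with the load: 4.133 ‖ 15.6 = 3.267 Ω.
Loaded-divider output: V_out = 22.7 × 0.1832 = 4.159 V.

V_out ≈ 4.16 V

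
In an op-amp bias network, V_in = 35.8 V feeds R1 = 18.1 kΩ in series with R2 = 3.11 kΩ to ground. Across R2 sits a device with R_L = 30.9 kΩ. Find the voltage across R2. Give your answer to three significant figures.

R2 ‖ R_L = (3.11 × 30.9)/(3.11 + 30.9) = 2.826 kΩ.
Now apply the divider: V_out = 35.8 × 0.1350 = 4.834 V.

V_out ≈ 4.83 V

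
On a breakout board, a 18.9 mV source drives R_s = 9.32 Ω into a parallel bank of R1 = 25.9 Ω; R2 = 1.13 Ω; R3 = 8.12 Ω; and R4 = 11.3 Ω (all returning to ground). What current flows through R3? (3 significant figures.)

Parallel bank: R_p = 1/(1/25.9 + 1/1.13 + 1/8.12 + 1/11.3) = 0.8809 Ω.
Node voltage V_A = V_supply · R_p/(R_s + R_p) = 18.9 × 0.08635 = 1.632 mV.
I(R3) = V_A / R3 = 1.632/8.12 = 0.2010 mA.
(Check via current divider: I_total = 1.853 mA; share G_k/ΣG = 0.1085 → same result.)

I ≈ 0.201 mA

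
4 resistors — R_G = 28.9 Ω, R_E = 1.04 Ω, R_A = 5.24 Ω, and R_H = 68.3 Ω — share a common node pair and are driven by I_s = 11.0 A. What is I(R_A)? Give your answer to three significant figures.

Total conductance ΣG = 1/28.9 + 1/1.04 + 1/5.24 + 1/68.3 = 1.202 (units of 1/Ω).
R_A takes the fraction G_k/ΣG = 0.1908/1.202 = 0.1588, so I = 11.0 × 0.1588 = 1.747 A.

I ≈ 1.75 A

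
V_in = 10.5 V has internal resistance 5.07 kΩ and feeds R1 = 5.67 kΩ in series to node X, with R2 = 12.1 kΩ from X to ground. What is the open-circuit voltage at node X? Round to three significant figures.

R1' = 5.07 + 5.67 = 10.74 kΩ (source resistance + R1).
V_th is the unloaded tap voltage: V_in · R2/(R1'+R2) = 10.5 × 0.5298 = 5.563 V.

V_th ≈ 5.56 V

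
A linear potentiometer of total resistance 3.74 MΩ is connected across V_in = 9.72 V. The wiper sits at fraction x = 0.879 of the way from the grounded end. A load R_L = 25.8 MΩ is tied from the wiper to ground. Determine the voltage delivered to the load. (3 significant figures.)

V_out ≈ 8.41 V

Lower segment x·R_p = 3.287 MΩ; upper segment (1−x)·R_p = 0.4525 MΩ.
Lower segment in parallel with the load: 3.287 ‖ 25.8 = 2.916 MΩ.
Then V_out = V_in · 2.916/(0.4525 + 2.916) = 8.414 V.
(Unloaded: V_out = x·V_in = 8.54 V.)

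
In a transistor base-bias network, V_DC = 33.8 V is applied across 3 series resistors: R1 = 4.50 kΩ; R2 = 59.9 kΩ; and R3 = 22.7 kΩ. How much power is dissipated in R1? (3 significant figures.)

P ≈ 0.678 mW

Series current I = V_DC/ΣR = 33.8/87.10 = 0.3881 mA.
V(R1) = I·R = 1.746 V; P = V·I = 1.746 × 0.3881 = 0.6777 mW.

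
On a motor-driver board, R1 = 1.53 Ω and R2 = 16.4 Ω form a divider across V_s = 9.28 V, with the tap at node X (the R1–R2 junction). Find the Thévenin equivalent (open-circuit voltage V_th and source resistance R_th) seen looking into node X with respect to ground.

V_th ≈ 8.49 V, R_th ≈ 1.40 Ω

With X open, the divider is unloaded: V_th = 9.28 × 16.4/17.93 = 8.488 V.
Looking into X with the source shorted: R_th = R1·R2/(R1+R2) = 1.530 × 16.4/17.93 = 1.399 Ω.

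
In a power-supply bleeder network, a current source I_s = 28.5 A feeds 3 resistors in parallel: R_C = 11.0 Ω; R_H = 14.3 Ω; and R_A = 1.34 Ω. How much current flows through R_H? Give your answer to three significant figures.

ΣG = 1/11.0 + 1/14.3 + 1/1.34 = 0.9071.
Current divider: I(R_H) = I_s · G_k/ΣG = 28.5 × (0.06993/0.9071) = 28.5 × 0.07709 = 2.197 A.

I ≈ 2.20 A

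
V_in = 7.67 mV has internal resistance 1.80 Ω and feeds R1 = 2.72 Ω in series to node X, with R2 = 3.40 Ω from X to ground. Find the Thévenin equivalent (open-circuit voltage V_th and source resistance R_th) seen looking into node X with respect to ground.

R1' = 1.80 + 2.72 = 4.520 Ω (source resistance + R1).
V_th is the unloaded tap voltage: V_in · R2/(R1'+R2) = 7.67 × 0.4293 = 3.293 mV.
With V_in suppressed (replaced by a short), R_th = R1' ‖ R2 = (4.520 × 3.40)/(4.520 + 3.40) = 1.940 Ω.

V_th ≈ 3.29 mV, R_th ≈ 1.94 Ω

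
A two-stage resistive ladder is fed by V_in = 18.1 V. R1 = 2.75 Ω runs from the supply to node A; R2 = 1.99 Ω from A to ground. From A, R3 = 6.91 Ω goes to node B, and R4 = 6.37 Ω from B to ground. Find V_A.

V_A ≈ 6.99 V

Looking into the second stage from A: R3 + R4 = 13.28 Ω appears in parallel with R2.
Effective lower resistance at A: R2 ‖ 13.28 = 1.731 Ω.
V_A = 18.1 × 1.731/(2.75 + 1.731) = 6.991 V.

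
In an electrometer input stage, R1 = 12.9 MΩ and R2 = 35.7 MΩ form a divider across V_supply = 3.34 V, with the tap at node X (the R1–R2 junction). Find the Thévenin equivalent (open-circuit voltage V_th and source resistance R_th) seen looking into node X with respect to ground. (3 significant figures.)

V_th ≈ 2.45 V, R_th ≈ 9.48 MΩ

V_th is the unloaded tap voltage: V_supply · R2/(R1+R2) = 3.34 × 0.7346 = 2.453 V.
Looking into X with the source shorted: R_th = R1·R2/(R1+R2) = 12.90 × 35.7/48.60 = 9.476 MΩ.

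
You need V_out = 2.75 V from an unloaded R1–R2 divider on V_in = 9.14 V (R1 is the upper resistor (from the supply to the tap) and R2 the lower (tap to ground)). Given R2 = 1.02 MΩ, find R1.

Required fraction k = V_out/V_in = 0.3009.
So R1 = R2 · (V_in/V_out − 1) = 1.02 × (9.14/2.75 − 1) = 1.02 × 2.324 = 2.370 MΩ.

R1 ≈ 2.37 MΩ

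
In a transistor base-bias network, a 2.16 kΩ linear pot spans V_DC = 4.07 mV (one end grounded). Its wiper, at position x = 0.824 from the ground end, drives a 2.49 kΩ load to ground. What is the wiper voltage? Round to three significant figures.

Split the track: R_lower = x·R_p = 1.780 kΩ, R_upper = (1−x)·R_p = 0.3802 kΩ.
Lower segment in parallel with the load: 1.780 ‖ 2.49 = 1.038 kΩ.
V_out = 4.07 × 1.038/(0.3802 + 1.038) = 2.979 mV.

V_out ≈ 2.98 mV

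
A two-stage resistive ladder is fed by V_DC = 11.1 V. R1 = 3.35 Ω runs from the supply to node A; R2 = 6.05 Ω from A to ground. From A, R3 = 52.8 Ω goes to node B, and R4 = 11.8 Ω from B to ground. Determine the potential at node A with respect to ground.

Node A sees R2 in parallel with the series input of stage 2, R3 + R4 = 64.60 Ω.
Effective lower resistance at A: R2 ‖ 64.60 = 5.532 Ω.
First divider: V_A = V_DC · 5.532/(3.35 + 5.532) = 6.913 V.

V_A ≈ 6.91 V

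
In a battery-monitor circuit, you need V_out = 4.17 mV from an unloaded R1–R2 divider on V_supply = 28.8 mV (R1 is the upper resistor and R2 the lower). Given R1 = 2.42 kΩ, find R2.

R2 ≈ 0.410 kΩ

The divider ratio is R2/(R1+R2) = 4.17/28.8 = 0.1448.
R2 = R1 · 0.1448/(1 − 0.1448) = 0.4097 kΩ.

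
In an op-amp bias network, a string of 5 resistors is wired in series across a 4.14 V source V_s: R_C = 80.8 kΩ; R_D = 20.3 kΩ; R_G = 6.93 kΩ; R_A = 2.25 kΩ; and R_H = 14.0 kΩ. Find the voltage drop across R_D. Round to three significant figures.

Series total: ΣR = 80.8 + 20.3 + 6.93 + 2.25 + 14.0 = 124.3 kΩ.
By the voltage-divider rule, V = 4.14 × 20.30/124.3 = 0.6762 V.

V ≈ 0.676 V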